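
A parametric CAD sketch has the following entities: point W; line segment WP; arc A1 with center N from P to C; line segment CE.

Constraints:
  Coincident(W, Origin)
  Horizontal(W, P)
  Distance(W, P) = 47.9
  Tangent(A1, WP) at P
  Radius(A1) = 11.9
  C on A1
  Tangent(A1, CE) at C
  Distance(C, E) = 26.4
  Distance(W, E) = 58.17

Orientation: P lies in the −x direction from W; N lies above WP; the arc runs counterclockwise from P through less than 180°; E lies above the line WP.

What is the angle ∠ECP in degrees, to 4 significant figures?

128.7°

Checks: W = (0.00, 0.00) ✓; |NC| = 11.90 ✓; ∠(NC, CE) = 90.00° ✓; |CE| = 26.40 ✓; |WE| = 58.17 ✓.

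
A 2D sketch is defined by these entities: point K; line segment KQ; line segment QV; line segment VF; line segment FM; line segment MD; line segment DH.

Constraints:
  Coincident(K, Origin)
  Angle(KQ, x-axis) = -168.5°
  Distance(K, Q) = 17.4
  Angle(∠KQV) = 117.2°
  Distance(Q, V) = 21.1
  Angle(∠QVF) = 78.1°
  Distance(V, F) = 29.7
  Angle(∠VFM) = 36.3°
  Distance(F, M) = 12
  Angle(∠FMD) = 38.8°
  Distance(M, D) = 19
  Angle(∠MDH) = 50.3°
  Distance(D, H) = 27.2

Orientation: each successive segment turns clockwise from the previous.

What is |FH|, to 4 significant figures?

15.48

K is at the origin; KQ runs at -168.5° with length 17.4, so Q = (-17.05, -3.469). ∠KQV = 117.2° gives QV at 128.7° from the x-axis; with |QV| = 21.1, V = (-30.24, 13.00). ∠QVF = 78.1° gives VF at 26.80° from the x-axis; with |VF| = 29.7, F = (-3.734, 26.39). ∠VFM = 36.3° gives FM at -116.9° from the x-axis; with |FM| = 12.0, M = (-9.163, 15.69). ∠FMD = 38.8° gives MD at 101.9° from the x-axis; with |MD| = 19.0, D = (-13.08, 34.28). ∠MDH = 50.3° gives DH at -27.80° from the x-axis; with |DH| = 27.2, H = (10.98, 21.59). Then |FH| = |H − F| = 15.48.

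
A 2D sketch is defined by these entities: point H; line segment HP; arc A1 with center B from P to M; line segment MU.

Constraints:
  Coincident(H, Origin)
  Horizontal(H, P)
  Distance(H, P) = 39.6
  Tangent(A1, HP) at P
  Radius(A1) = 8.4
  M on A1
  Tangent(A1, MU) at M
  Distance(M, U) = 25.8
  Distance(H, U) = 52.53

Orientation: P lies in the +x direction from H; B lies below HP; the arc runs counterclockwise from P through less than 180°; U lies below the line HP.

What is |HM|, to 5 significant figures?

33.308

H is at the origin; HP is horizontal with |HP| = 39.6 and P on the +x side, so P = (39.600, 0.0000). The tangent condition forces BP to be normal to HP, so B = P + (0, -8.4) = (39.600, -8.4000). Since BM ⟂ MU (tangency), |BU| = √(8.4² + 25.8²) = 27.133 regardless of where M sits on A1. So U lies on both circle(H, 52.53) and circle(B, 27.133); the below-HP intersection is U = (38.702, -35.518). M is the foot of the tangent from U: M = (31.531, -10.735).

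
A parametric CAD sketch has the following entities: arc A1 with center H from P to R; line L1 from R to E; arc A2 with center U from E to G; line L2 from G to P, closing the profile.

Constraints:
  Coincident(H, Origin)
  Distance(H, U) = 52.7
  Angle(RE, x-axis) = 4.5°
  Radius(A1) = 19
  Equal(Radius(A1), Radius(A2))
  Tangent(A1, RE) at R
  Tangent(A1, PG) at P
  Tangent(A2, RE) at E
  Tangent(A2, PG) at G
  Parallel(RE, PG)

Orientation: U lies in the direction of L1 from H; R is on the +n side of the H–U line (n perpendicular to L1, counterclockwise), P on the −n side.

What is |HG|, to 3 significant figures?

56.0

The slot axis is L1's direction at 4.5°, so u = (cos 4.5°, sin 4.5°) = (0.997, 0.0785) and n = (−sin 4.5°, cos 4.5°) = (-0.0785, 0.997). H is at the origin and U lies 52.7 along u from H, so U = 52.7·u = (52.5, 4.13). Tangency of A1 to both parallel lines with radius 19.0 puts R and P at H ± 19.0·n: R = (-1.49, 18.9), P = (1.49, -18.9). Equal radii place E and G the same way about U: E = U + 19.0·n = (51.0, 23.1), G = U − 19.0·n = (54.0, -14.8). Then |HG| = |G − H| = 56.0.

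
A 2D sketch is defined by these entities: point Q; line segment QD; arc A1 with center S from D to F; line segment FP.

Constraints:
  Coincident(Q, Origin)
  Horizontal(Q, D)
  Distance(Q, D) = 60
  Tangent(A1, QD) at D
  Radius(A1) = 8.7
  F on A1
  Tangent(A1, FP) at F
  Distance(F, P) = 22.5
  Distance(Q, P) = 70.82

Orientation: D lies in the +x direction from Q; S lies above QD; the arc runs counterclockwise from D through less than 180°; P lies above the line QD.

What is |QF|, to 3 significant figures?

69.3

Checks: |SF| = 8.700 ✓; ∠(SF, FP) = 90.00° ✓; |FP| = 22.50 ✓; |QP| = 70.82 ✓.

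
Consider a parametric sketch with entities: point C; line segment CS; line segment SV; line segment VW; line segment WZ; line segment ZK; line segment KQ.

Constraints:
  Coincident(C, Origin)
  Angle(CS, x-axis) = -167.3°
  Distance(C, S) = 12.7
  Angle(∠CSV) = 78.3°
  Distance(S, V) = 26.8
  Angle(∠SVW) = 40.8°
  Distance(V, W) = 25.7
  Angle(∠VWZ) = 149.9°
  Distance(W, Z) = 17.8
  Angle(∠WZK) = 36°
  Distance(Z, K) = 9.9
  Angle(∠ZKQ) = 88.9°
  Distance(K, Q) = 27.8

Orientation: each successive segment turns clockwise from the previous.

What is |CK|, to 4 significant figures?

5.949

∠VWZ = 149.9° gives WZ at -78.30° from the x-axis; with |WZ| = 17.8, Z = (7.882, -12.59). ∠WZK = 36.0° gives ZK at 137.7° from the x-axis; with |ZK| = 9.9, K = (0.5601, -5.922). Then |CK| = |K − C| = 5.949.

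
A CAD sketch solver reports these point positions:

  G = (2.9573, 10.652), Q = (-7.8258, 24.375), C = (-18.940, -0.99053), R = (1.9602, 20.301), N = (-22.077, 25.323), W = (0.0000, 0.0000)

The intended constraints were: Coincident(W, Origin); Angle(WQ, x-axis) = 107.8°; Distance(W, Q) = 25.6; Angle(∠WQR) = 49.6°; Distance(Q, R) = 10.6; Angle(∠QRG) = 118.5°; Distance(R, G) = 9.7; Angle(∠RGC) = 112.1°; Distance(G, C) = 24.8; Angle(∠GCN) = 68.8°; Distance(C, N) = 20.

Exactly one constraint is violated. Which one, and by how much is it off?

Distance(C, N) = 20 — off by 6.50.

W = (0.00, 0.00) ✓; WQ at 107.8° ✓; |WQ| = 25.60 ✓; ∠WQR = 49.60° ✓; |QR| = 10.60 ✓; ∠QRG = 118.5° ✓; |RG| = 9.700 ✓; ∠RGC = 112.1° ✓; |GC| = 24.80 ✓; ∠GCN = 68.80° ✓; |CN| = 26.50 ✗.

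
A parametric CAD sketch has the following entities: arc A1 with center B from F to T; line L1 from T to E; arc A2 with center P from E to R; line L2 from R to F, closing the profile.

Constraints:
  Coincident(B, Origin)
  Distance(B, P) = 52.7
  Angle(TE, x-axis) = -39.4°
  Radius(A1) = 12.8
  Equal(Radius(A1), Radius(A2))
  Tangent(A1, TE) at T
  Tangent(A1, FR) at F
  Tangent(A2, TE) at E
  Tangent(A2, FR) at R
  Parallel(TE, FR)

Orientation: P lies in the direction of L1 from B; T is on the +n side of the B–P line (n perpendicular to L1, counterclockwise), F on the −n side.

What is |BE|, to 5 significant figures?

54.232

The slot axis is L1's direction at -39.4°, so u = (cos -39.4°, sin -39.4°) = (0.77273, -0.63473) and n = (−sin -39.4°, cos -39.4°) = (0.63473, 0.77273). B is at the origin and P lies 52.7 along u from B, so P = 52.7·u = (40.723, -33.450). Tangency of A1 to both parallel lines with radius 12.8 puts T and F at B ± 12.8·n: T = (8.1246, 9.8910), F = (-8.1246, -9.8910). Equal radii place E and R the same way about P: E = P + 12.8·n = (48.848, -23.559), R = P − 12.8·n = (32.599, -43.341). Then |BE| = |E − B| = 54.232.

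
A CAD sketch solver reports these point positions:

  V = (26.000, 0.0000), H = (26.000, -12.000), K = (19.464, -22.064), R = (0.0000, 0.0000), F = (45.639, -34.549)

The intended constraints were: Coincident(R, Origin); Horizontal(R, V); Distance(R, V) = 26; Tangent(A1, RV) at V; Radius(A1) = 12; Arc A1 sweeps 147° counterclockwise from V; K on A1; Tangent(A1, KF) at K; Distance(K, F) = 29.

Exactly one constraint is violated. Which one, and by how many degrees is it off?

Tangent(A1, KF) at K — off by 7.50°.

R = (0.00, 0.00) ✓; R.y = 0.00, V.y = 0.00 ✓; |RV| = 26.00 ✓; ∠(HV, VR) = 90.00° ✓; |HV| = 12.00 ✓; bearing(H→K) − bearing(H→V) = 147.0° ✓; |HK| = 12.00 ✓; ∠(HK, KF) = 82.50° ✗; |KF| = 29.00 ✓.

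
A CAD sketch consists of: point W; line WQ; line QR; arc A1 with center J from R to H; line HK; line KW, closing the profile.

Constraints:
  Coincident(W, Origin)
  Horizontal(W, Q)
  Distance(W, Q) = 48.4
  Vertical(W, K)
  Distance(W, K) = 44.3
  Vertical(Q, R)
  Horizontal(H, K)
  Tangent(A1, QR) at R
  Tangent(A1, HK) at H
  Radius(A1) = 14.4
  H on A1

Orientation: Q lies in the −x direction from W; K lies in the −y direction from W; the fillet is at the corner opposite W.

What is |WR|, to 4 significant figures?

56.89

W is at the origin; W and Q share the same y with |WQ| = 48.4 and Q on the −x side, so Q = (-48.40, 0.000). W and K share the same x with |WK| = 44.3 and K on the −y side, so K = (0.000, -44.30). The virtual corner opposite W is at (-48.40, -44.30). Since A1 is tangent to QR there, JR ⟂ QR and the tangent condition forces JH to be normal to HK, with radius 14.4, so the center J sits 14.4 in from both sides at J = (-34.00, -29.90). That places the tangent points at R = (-48.40, -29.90) on QR and H = (-34.00, -44.30) on HK. Then |WR| = |R − W| = 56.89.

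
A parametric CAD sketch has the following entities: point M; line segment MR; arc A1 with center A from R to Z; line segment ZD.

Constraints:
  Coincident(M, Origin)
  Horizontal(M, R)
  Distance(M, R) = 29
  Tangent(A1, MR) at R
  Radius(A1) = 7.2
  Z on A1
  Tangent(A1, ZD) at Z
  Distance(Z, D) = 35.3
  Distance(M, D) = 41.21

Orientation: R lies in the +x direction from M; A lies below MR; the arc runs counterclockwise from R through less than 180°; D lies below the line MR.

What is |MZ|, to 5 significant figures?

22.685

M is at the origin; M and R share the same y with |MR| = 29.0 and R on the +x side, so R = (29.000, 0.0000). Since A1 is tangent to MR there, AR ⟂ MR, so A = R + (0, -7.2) = (29.000, -7.2000). Since AZ ⟂ ZD (tangency), |AD| = √(7.2² + 35.3²) = 36.027 regardless of where Z sits on A1. So D lies on both circle(M, 41.21) and circle(A, 36.027); the below-MR intersection is D = (12.551, -39.252). Z is the foot of the tangent from D: Z = (22.067, -5.2591).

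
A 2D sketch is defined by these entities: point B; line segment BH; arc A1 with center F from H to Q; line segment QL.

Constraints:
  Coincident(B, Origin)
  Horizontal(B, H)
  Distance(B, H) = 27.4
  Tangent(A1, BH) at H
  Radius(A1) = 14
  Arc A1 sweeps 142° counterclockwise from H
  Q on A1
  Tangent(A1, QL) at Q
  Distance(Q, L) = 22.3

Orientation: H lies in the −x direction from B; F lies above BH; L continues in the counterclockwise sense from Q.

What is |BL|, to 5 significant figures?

53.141

B is at the origin; BH is horizontal with |BH| = 27.4 and H on the −x side, so H = (-27.400, 0.0000). The tangent condition forces FH to be normal to BH, so F = H + (0, 14) = (-27.400, 14.000). On A1, H sits at bearing -90° from F; a 142° counterclockwise sweep puts Q at bearing 52°, so Q = F + 14.0·(cos 52°, sin 52°) = (-18.781, 25.032). Since A1 is tangent to QL there, FQ ⟂ QL, so QL runs along (−sin 52°, cos 52°); with |QL| = 22.3, L = (-36.353, 38.761). Then |BL| = |L − B| = 53.141.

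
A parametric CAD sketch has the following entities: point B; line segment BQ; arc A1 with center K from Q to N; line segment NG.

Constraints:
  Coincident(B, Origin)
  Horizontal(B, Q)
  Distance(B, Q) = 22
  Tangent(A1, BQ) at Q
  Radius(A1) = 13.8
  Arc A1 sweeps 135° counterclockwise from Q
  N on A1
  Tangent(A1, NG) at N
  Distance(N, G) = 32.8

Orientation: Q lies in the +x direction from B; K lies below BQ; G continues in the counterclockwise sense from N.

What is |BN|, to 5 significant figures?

26.549

B is at the origin; B and Q share the same y with |BQ| = 22.0 and Q on the +x side, so Q = (22.000, 0.0000). Tangency of A1 to BQ means the radius KQ is perpendicular to BQ, so K = Q + (0, -13.8) = (22.000, -13.800). On A1, Q sits at bearing 90° from K; a 135° counterclockwise sweep puts N at bearing 225°, so N = K + 13.8·(cos 225°, sin 225°) = (12.242, -23.558). Then |BN| = |N − B| = 26.549.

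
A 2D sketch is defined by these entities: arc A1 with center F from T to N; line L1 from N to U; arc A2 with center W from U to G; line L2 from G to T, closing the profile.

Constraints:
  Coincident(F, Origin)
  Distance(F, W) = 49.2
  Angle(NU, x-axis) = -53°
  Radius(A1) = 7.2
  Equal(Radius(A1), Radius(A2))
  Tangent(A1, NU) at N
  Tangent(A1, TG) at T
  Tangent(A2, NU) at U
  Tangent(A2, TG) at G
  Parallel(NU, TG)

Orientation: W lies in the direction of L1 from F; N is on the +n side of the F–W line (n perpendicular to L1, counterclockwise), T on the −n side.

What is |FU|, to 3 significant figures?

49.7

Tangency of A1 to both parallel lines with radius 7.2 puts N and T at F ± 7.2·n: N = (5.75, 4.33), T = (-5.75, -4.33). Equal radii place U and G the same way about W: U = W + 7.2·n = (35.4, -35.0), G = W − 7.2·n = (23.9, -43.6). Then |FU| = |U − F| = 49.7.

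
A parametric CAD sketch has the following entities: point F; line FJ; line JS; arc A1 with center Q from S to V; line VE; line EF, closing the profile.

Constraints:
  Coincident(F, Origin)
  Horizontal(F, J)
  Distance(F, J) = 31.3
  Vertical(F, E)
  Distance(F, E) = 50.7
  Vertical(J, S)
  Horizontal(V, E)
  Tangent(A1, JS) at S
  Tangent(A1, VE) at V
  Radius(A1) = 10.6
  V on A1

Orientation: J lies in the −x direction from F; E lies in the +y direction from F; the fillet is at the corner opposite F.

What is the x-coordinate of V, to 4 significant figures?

-20.70

The virtual corner opposite F is at (-31.30, 50.70). Tangency of A1 to JS means the radius QS is perpendicular to JS and the tangent condition forces QV to be normal to VE, with radius 10.6, so the center Q sits 10.6 in from both sides at Q = (-20.70, 40.10). That places the tangent points at S = (-31.30, 40.10) on JS and V = (-20.70, 50.70) on VE. So V.x = -20.70.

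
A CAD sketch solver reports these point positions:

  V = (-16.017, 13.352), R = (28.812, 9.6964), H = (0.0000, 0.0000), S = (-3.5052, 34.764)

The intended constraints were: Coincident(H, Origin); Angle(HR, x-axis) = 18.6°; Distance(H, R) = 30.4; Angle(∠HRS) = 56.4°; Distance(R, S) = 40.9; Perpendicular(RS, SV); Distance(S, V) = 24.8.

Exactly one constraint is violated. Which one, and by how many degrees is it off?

Perpendicular(RS, SV) — off by 7.50°.

H = (0.00, 0.00) ✓; HR at 18.60° ✓; |HR| = 30.40 ✓; ∠HRS = 56.40° ✓; |RS| = 40.90 ✓; ∠(RS, SV) = 97.50° ✗; |SV| = 24.80 ✓.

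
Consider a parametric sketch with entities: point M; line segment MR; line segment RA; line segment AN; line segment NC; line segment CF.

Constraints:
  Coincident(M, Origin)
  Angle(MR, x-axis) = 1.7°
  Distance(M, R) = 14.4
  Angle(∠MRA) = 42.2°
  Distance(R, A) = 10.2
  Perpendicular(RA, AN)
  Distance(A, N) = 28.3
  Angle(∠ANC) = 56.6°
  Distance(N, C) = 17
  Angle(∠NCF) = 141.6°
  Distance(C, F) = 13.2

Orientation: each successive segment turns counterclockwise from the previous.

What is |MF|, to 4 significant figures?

19.07

M is at the origin; MR runs at 1.7° with length 14.4, so R = (14.39, 0.4272). ∠MRA = 42.2° gives RA at 139.5° from the x-axis; with |RA| = 10.2, A = (6.638, 7.052). The perpendicularity gives AN at right angles to RA, so AN runs at -130.5°; with |AN| = 28.3, N = (-11.74, -14.47). ∠ANC = 56.6° gives NC at -7.100° from the x-axis; with |NC| = 17.0, C = (5.128, -16.57). ∠NCF = 141.6° gives CF at 31.30° from the x-axis; with |CF| = 13.2, F = (16.41, -9.711). Then |MF| = |F − M| = 19.07.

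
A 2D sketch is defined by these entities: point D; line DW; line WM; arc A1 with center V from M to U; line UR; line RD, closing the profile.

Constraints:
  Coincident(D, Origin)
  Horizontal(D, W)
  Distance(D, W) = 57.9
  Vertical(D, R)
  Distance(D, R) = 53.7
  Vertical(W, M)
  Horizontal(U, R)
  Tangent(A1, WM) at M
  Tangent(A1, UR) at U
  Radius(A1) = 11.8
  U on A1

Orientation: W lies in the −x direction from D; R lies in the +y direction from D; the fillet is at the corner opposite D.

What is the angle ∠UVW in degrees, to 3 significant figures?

164°

D is at the origin; D and W share the same y with |DW| = 57.9 and W on the −x side, so W = (-57.9, 0.00). D and R share the same x with |DR| = 53.7 and R on the +y side, so R = (0.00, 53.7). The virtual corner opposite D is at (-57.9, 53.7). A1 meets WM tangentially, so VM is at right angles to WM and since A1 is tangent to UR there, VU ⟂ UR, with radius 11.8, so the center V sits 11.8 in from both sides at V = (-46.1, 41.9). That places the tangent points at M = (-57.9, 41.9) on WM and U = (-46.1, 53.7) on UR. Then cos ∠UVW = VU·VW / (|VU||VW|), giving 164°.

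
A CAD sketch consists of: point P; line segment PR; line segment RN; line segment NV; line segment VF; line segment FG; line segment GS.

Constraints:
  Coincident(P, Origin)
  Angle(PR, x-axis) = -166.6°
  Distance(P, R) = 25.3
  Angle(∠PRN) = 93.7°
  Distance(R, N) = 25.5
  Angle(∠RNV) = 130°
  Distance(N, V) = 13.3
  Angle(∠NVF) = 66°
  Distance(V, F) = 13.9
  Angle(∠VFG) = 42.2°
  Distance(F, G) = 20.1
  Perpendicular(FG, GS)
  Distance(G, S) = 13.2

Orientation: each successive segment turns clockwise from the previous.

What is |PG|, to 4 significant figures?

43.41

P is at the origin; PR runs at -166.6° with length 25.3, so R = (-24.61, -5.863). ∠PRN = 93.7° gives RN at 107.1° from the x-axis; with |RN| = 25.5, N = (-32.11, 18.51). ∠RNV = 130.0° gives NV at 57.10° from the x-axis; with |NV| = 13.3, V = (-24.89, 29.68). ∠NVF = 66.0° gives VF at -56.90° from the x-axis; with |VF| = 13.9, F = (-17.29, 18.03). ∠VFG = 42.2° gives FG at 165.3° from the x-axis; with |FG| = 20.1, G = (-36.74, 23.13). Then |PG| = |G − P| = 43.41.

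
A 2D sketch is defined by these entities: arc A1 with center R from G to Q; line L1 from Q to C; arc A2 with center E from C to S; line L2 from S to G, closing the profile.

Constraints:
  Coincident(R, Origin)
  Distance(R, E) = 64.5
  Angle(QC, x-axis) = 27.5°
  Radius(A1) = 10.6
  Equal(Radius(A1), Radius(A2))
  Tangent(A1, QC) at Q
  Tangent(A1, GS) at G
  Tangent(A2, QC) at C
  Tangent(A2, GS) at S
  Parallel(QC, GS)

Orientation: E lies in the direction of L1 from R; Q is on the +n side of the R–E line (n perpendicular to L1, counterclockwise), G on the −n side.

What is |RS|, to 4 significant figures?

65.37

The slot axis is L1's direction at 27.5°, so u = (cos 27.5°, sin 27.5°) = (0.8870, 0.4617) and n = (−sin 27.5°, cos 27.5°) = (-0.4617, 0.8870). R is at the origin and E lies 64.5 along u from R, so E = 64.5·u = (57.21, 29.78). Tangency of A1 to both parallel lines with radius 10.6 puts Q and G at R ± 10.6·n: Q = (-4.895, 9.402), G = (4.895, -9.402). Equal radii place C and S the same way about E: C = E + 10.6·n = (52.32, 39.19), S = E − 10.6·n = (62.11, 20.38). Then |RS| = |S − R| = 65.37.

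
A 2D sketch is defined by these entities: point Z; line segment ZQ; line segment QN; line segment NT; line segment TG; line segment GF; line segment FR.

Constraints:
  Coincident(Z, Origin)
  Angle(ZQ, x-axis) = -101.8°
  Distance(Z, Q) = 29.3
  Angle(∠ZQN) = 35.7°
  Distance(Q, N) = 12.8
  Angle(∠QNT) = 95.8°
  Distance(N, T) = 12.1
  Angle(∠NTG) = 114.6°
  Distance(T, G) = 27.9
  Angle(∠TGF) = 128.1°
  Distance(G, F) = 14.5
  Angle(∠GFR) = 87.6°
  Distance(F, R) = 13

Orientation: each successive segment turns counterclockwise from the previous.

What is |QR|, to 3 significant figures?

20.3

Z is at the origin; ZQ runs at -101.8° with length 29.3, so Q = (-5.99, -28.7). ∠ZQN = 35.7° gives QN at 42.5° from the x-axis; with |QN| = 12.8, N = (3.45, -20.0). ∠QNT = 95.8° gives NT at 127° from the x-axis; with |NT| = 12.1, T = (-3.79, -10.3). ∠NTG = 114.6° gives TG at -168° from the x-axis; with |TG| = 27.9, G = (-31.1, -16.2). ∠TGF = 128.1° gives GF at -116° from the x-axis; with |GF| = 14.5, F = (-37.4, -29.2). ∠GFR = 87.6° gives FR at -23.6° from the x-axis; with |FR| = 13.0, R = (-25.5, -34.4). Then |QR| = |R − Q| = 20.3.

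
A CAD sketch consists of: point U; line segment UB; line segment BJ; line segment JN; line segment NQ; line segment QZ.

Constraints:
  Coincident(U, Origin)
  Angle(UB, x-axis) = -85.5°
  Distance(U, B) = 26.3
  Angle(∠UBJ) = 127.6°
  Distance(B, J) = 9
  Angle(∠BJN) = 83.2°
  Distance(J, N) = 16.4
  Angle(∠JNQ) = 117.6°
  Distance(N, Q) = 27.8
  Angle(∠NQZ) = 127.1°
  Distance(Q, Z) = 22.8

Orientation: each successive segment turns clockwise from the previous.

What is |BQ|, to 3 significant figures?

32.3

U is at the origin; UB runs at -85.5° with length 26.3, so B = (2.06, -26.2). ∠UBJ = 127.6° gives BJ at -138° from the x-axis; with |BJ| = 9.0, J = (-4.61, -32.3). ∠BJN = 83.2° gives JN at 125° from the x-axis; with |JN| = 16.4, N = (-14.1, -18.9). ∠JNQ = 117.6° gives NQ at 62.9° from the x-axis; with |NQ| = 27.8, Q = (-1.43, 5.88). Then |BQ| = |Q − B| = 32.3.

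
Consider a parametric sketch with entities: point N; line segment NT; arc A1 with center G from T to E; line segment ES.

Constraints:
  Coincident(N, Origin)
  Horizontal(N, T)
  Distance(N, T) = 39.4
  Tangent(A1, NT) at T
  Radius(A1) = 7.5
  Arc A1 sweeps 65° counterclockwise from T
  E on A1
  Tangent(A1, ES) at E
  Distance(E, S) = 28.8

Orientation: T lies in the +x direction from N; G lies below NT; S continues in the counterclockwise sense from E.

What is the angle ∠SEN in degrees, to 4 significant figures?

72.57°

On A1, T sits at bearing 90° from G; a 65° counterclockwise sweep puts E at bearing 155°, so E = G + 7.5·(cos 155°, sin 155°) = (32.60, -4.330). Tangency of A1 to ES means the radius GE is perpendicular to ES, so ES runs along (−sin 155°, cos 155°); with |ES| = 28.8, S = (20.43, -30.43). Then cos ∠SEN = ES·EN / (|ES||EN|), giving 72.57°.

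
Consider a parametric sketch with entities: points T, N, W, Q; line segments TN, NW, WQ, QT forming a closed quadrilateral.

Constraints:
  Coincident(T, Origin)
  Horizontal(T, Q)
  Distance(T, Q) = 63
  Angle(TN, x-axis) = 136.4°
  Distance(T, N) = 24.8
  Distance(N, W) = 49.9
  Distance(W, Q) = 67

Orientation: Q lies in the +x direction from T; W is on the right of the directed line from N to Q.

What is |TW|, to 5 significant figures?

28.573

Checks: |NW| = 49.90 ✓; |WQ| = 67.00 ✓.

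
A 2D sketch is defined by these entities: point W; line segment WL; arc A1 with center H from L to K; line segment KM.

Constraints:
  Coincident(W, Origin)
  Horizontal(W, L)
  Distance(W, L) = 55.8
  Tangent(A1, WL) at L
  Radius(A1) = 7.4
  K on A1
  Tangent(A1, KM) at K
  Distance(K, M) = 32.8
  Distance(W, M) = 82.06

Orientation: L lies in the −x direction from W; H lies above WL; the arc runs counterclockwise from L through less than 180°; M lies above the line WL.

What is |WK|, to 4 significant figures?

52.14

W is at the origin; WL is horizontal with |WL| = 55.8 and L on the −x side, so L = (-55.80, 0.000). The tangent condition forces HL to be normal to WL, so H = L + (0, 7.4) = (-55.80, 7.400). Since HK ⟂ KM (tangency), |HM| = √(7.4² + 32.8²) = 33.62 regardless of where K sits on A1. So M lies on both circle(W, 82.06) and circle(H, 33.62); the above-WL intersection is M = (-73.86, 35.77). K is the foot of the tangent from M: K = (-50.59, 12.65).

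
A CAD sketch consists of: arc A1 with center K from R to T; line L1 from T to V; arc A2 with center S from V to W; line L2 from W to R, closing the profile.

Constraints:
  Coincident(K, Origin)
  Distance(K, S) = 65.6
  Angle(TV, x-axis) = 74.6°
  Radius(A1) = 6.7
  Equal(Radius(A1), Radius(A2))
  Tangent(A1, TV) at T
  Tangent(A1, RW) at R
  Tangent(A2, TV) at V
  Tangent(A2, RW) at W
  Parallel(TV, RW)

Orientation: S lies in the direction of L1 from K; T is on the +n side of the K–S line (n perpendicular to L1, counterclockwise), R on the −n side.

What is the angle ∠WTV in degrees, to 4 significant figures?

11.54°

The slot axis is L1's direction at 74.6°, so u = (cos 74.6°, sin 74.6°) = (0.2656, 0.9641) and n = (−sin 74.6°, cos 74.6°) = (-0.9641, 0.2656). K is at the origin and S lies 65.6 along u from K, so S = 65.6·u = (17.42, 63.24). Tangency of A1 to both parallel lines with radius 6.7 puts T and R at K ± 6.7·n: T = (-6.459, 1.779), R = (6.459, -1.779). Equal radii place V and W the same way about S: V = S + 6.7·n = (10.96, 65.02), W = S − 6.7·n = (23.88, 61.47). Then cos ∠WTV = TW·TV / (|TW||TV|), giving 11.54°.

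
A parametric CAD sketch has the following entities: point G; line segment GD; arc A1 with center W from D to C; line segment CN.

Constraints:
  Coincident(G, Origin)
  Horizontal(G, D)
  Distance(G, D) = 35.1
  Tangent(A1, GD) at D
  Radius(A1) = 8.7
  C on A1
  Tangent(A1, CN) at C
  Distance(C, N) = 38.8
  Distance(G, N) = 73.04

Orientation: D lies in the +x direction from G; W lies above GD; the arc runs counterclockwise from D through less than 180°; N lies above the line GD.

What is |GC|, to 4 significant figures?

42.70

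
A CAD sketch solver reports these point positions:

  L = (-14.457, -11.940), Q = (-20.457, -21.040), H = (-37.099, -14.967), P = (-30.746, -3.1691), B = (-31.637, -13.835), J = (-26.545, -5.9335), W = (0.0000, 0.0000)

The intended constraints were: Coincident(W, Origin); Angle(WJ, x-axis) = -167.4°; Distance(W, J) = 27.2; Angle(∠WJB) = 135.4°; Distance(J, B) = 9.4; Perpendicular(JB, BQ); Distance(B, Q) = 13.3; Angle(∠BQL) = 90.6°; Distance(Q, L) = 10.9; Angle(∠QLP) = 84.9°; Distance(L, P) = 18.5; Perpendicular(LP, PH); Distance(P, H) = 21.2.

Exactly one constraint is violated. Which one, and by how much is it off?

Distance(P, H) = 21.2 — off by 7.80.

W = (0.00, 0.00) ✓; WJ at -167.4° ✓; |WJ| = 27.20 ✓; ∠WJB = 135.4° ✓; |JB| = 9.400 ✓; ∠(JB, BQ) = 90.00° ✓; |BQ| = 13.30 ✓; ∠BQL = 90.60° ✓; |QL| = 10.90 ✓; ∠QLP = 84.90° ✓; |LP| = 18.50 ✓; ∠(LP, PH) = 90.00° ✓; |PH| = 13.40 ✗.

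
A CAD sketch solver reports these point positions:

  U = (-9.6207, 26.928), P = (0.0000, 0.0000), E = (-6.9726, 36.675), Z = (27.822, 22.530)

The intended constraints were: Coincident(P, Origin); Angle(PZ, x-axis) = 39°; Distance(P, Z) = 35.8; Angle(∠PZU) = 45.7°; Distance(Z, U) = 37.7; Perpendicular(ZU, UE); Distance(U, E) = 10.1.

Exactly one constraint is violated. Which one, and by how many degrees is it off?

Perpendicular(ZU, UE) — off by 8.50°.

P = (0.00, 0.00) ✓; PZ at 39.00° ✓; |PZ| = 35.80 ✓; ∠PZU = 45.70° ✓; |ZU| = 37.70 ✓; ∠(ZU, UE) = 98.50° ✗; |UE| = 10.10 ✓.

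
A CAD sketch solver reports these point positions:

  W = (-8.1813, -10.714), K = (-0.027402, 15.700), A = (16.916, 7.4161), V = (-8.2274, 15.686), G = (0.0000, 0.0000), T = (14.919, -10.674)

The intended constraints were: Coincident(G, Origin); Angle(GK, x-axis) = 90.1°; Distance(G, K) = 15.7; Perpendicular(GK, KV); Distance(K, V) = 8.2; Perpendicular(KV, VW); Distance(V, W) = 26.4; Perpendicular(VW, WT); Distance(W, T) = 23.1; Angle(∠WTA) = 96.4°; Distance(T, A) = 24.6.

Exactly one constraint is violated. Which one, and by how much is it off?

Distance(T, A) = 24.6 — off by 6.40.

G = (0.00, 0.00) ✓; GK at 90.10° ✓; |GK| = 15.70 ✓; ∠(GK, KV) = 90.00° ✓; |KV| = 8.200 ✓; ∠(KV, VW) = 90.00° ✓; |VW| = 26.40 ✓; ∠(VW, WT) = 90.00° ✓; |WT| = 23.10 ✓; ∠WTA = 96.40° ✓; |TA| = 18.20 ✗.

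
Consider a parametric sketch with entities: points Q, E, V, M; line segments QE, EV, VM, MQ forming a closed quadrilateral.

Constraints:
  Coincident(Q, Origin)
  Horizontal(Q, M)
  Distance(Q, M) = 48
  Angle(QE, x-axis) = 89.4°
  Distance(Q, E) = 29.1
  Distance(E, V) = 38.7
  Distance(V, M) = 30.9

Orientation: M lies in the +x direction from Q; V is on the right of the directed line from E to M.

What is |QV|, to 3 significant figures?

18.4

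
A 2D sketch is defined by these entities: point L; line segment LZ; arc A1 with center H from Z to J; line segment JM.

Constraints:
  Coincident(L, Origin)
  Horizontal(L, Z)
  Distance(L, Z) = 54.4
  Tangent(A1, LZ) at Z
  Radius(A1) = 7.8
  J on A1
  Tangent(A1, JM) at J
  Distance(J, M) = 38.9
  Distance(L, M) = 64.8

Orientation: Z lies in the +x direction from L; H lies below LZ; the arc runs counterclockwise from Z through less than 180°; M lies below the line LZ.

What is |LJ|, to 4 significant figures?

47.21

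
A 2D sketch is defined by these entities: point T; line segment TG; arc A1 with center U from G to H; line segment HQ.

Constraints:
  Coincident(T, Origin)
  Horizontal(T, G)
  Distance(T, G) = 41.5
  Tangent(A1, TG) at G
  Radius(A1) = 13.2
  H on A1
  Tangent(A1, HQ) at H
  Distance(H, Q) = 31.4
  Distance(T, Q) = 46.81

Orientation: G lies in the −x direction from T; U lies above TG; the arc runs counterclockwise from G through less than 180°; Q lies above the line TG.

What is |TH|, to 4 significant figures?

30.45

Checks: T.y = 0.00, G.y = 0.00 ✓; |UH| = 13.20 ✓; ∠(UH, HQ) = 90.00° ✓; |HQ| = 31.40 ✓; |TQ| = 46.81 ✓.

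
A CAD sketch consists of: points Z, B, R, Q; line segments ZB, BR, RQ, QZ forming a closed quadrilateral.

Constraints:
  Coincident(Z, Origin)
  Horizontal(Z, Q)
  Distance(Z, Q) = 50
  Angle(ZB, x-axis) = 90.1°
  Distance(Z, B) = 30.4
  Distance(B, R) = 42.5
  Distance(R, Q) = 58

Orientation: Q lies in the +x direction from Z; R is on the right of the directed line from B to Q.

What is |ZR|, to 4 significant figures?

13.43

Z is at the origin; ZQ is horizontal with |ZQ| = 50.0 and Q in +x, so Q = (50.0, 0). ZB runs at 90.1° with |ZB| = 30.4, so B = (-0.05306, 30.40). R is determined by |BR| = 42.5 and |RQ| = 58.0 together: it lies at the intersection of circle(B, 42.5) and circle(Q, 58.0). With |BQ| = 58.56, the foot of the radical line on BQ is 15.98 from B and the perpendicular offset is √(42.5² − 15.98²) = 39.38. Taking the right-of-BQ solution: R = (-6.837, -11.56).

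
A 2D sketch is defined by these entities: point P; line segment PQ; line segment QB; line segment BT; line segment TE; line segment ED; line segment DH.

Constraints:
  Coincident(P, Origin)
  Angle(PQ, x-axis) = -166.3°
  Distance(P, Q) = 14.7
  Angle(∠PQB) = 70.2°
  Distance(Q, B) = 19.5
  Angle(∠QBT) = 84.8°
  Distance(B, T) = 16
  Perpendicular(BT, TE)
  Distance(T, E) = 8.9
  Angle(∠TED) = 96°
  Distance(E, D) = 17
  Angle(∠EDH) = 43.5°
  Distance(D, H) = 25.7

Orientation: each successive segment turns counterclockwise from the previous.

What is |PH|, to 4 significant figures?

22.08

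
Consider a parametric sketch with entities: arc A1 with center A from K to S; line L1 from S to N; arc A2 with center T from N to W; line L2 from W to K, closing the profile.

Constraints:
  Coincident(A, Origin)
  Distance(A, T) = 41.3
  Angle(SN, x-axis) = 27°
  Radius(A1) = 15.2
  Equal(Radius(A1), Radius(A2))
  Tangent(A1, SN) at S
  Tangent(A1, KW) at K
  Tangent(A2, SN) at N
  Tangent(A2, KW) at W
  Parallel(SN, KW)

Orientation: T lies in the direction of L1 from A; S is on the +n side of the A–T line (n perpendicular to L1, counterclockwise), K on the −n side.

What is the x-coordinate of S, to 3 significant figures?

-6.90

The slot axis is L1's direction at 27.0°, so u = (cos 27.0°, sin 27.0°) = (0.891, 0.454) and n = (−sin 27.0°, cos 27.0°) = (-0.454, 0.891). A is at the origin and T lies 41.3 along u from A, so T = 41.3·u = (36.8, 18.7). Tangency of A1 to both parallel lines with radius 15.2 puts S and K at A ± 15.2·n: S = (-6.90, 13.5), K = (6.90, -13.5). So S.x = -6.90.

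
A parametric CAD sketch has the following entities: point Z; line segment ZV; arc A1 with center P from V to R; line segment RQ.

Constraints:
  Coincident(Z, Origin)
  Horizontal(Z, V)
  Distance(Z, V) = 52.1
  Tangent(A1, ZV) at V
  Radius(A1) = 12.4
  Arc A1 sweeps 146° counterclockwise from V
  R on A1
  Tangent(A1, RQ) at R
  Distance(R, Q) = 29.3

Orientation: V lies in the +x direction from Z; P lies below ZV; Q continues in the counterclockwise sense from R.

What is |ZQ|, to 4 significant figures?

79.69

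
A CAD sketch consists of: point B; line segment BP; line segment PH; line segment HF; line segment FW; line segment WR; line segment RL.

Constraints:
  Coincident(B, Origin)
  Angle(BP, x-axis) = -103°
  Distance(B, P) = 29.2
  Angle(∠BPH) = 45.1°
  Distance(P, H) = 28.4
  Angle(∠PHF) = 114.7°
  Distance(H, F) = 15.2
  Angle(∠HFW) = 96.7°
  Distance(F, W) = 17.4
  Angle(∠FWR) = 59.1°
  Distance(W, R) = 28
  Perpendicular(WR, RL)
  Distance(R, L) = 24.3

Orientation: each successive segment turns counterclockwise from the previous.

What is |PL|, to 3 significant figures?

44.3

B is at the origin; BP runs at -103.0° with length 29.2, so P = (-6.57, -28.5). ∠BPH = 45.1° gives PH at 31.9° from the x-axis; with |PH| = 28.4, H = (17.5, -13.4). ∠PHF = 114.7° gives HF at 97.2° from the x-axis; with |HF| = 15.2, F = (15.6, 1.64). ∠HFW = 96.7° gives FW at -180° from the x-axis; with |FW| = 17.4, W = (-1.76, 1.48). ∠FWR = 59.1° gives WR at -58.6° from the x-axis; with |WR| = 28.0, R = (12.8, -22.4). WR is perpendicular to RL, so RL runs at 31.4°; with |RL| = 24.3, L = (33.6, -9.75). Then |PL| = |L − P| = 44.3.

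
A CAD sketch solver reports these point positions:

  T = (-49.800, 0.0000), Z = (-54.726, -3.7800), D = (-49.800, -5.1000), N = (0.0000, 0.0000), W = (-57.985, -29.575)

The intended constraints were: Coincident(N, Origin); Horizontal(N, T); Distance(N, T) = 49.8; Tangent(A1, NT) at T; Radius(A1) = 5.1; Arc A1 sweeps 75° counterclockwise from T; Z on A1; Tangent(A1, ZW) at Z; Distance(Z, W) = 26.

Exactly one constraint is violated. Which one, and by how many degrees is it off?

Tangent(A1, ZW) at Z — off by 7.80°.

N = (0.00, 0.00) ✓; N.y = 0.00, T.y = 0.00 ✓; |NT| = 49.80 ✓; ∠(DT, TN) = 90.00° ✓; |DT| = 5.100 ✓; bearing(D→Z) − bearing(D→T) = 75.00° ✓; |DZ| = 5.100 ✓; ∠(DZ, ZW) = 82.20° ✗; |ZW| = 26.00 ✓.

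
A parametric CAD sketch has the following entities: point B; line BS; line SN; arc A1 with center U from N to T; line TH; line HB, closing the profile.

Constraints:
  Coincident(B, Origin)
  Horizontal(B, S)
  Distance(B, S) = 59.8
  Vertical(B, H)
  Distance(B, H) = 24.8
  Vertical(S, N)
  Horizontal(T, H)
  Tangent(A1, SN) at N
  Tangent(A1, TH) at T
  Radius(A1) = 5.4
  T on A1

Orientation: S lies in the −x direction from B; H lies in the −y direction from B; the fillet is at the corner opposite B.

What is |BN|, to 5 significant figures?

62.868

The virtual corner opposite B is at (-59.800, -24.800). Tangency of A1 to SN means the radius UN is perpendicular to SN and A1 meets TH tangentially, so UT is at right angles to TH, with radius 5.4, so the center U sits 5.4 in from both sides at U = (-54.400, -19.400). That places the tangent points at N = (-59.800, -19.400) on SN and T = (-54.400, -24.800) on TH. Then |BN| = |N − B| = 62.868.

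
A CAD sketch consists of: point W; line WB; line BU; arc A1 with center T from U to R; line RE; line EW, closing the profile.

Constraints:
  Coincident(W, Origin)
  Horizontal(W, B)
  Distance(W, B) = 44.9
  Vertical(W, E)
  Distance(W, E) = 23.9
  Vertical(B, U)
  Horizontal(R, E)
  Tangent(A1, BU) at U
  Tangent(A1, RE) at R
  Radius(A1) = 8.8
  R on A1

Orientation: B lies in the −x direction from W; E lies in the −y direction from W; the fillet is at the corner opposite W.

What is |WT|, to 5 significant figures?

39.131

W and E share the same x with |WE| = 23.9 and E on the −y side, so E = (0.0000, -23.900). The virtual corner opposite W is at (-44.900, -23.900). A1 meets BU tangentially, so TU is at right angles to BU and since A1 is tangent to RE there, TR ⟂ RE, with radius 8.8, so the center T sits 8.8 in from both sides at T = (-36.100, -15.100). Then |WT| = |T − W| = 39.131.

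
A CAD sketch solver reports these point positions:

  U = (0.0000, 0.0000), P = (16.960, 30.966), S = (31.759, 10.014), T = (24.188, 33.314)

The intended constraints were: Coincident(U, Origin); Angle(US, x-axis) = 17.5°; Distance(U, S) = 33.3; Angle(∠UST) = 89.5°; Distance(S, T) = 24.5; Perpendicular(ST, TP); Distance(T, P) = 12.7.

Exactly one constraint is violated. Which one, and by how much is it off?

Distance(T, P) = 12.7 — off by 5.10.

U = (0.00, 0.00) ✓; US at 17.50° ✓; |US| = 33.30 ✓; ∠UST = 89.50° ✓; |ST| = 24.50 ✓; ∠(ST, TP) = 90.00° ✓; |TP| = 7.600 ✗.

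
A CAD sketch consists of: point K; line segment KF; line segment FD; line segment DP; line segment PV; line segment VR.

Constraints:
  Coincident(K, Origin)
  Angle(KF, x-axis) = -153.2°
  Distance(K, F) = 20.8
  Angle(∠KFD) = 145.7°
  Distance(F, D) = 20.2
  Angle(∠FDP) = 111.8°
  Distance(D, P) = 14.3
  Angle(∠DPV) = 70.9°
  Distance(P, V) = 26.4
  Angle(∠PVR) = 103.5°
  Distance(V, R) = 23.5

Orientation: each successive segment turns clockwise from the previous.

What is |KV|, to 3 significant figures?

16.6

∠FDP = 111.8° gives DP at 104° from the x-axis; with |DP| = 14.3, P = (-42.1, 7.12). ∠DPV = 70.9° gives PV at -4.80° from the x-axis; with |PV| = 26.4, V = (-15.8, 4.91). Then |KV| = |V − K| = 16.6.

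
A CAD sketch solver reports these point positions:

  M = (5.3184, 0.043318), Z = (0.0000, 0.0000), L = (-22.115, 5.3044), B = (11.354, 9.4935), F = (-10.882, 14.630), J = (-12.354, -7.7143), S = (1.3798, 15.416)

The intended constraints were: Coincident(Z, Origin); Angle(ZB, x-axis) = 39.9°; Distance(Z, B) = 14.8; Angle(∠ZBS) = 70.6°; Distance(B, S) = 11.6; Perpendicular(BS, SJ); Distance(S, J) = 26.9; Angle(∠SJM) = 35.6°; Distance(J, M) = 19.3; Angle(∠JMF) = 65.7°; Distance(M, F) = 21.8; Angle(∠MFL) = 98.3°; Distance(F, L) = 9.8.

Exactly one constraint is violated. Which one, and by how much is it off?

Distance(F, L) = 9.8 — off by 4.80.

Z = (0.00, 0.00) ✓; ZB at 39.90° ✓; |ZB| = 14.80 ✓; ∠ZBS = 70.60° ✓; |BS| = 11.60 ✓; ∠(BS, SJ) = 90.00° ✓; |SJ| = 26.90 ✓; ∠SJM = 35.60° ✓; |JM| = 19.30 ✓; ∠JMF = 65.70° ✓; |MF| = 21.80 ✓; ∠MFL = 98.30° ✓; |FL| = 14.60 ✗.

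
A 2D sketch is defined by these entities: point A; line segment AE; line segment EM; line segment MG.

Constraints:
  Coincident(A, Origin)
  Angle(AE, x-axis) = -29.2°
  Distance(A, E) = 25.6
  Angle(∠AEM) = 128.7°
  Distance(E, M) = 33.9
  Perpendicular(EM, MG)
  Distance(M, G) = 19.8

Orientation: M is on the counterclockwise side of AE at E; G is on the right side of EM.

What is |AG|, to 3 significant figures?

63.8

A is at the origin; AE runs at -29.2° with length 25.6, so E = 25.6·(cos -29.2°, sin -29.2°) = (22.3, -12.5). ∠AEM = 128.7°, so EM runs at -29.2° + (180° − 128.7°) = 22.1° from the x-axis; with |EM| = 33.9, M = E + 33.9·(cos 22.1°, sin 22.1°) = (53.8, 0.265). EM ⟂ MG; with |MG| = 19.8 on the right of EM, G = M + 19.8·(0.376, -0.927) = (61.2, -18.1). Then |AG| = |G − A| = 63.8.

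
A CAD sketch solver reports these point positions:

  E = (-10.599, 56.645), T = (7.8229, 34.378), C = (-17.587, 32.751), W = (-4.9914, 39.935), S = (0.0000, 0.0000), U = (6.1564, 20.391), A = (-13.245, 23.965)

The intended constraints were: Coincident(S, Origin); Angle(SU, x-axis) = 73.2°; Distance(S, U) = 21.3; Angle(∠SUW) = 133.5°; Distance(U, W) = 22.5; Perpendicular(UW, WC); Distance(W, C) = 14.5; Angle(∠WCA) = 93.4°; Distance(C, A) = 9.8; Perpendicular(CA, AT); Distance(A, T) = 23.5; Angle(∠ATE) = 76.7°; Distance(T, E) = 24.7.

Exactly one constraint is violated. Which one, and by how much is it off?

Distance(T, E) = 24.7 — off by 4.20.

S = (0.00, 0.00) ✓; SU at 73.20° ✓; |SU| = 21.30 ✓; ∠SUW = 133.5° ✓; |UW| = 22.50 ✓; ∠(UW, WC) = 90.00° ✓; |WC| = 14.50 ✓; ∠WCA = 93.40° ✓; |CA| = 9.800 ✓; ∠(CA, AT) = 90.00° ✓; |AT| = 23.50 ✓; ∠ATE = 76.70° ✓; |TE| = 28.90 ✗.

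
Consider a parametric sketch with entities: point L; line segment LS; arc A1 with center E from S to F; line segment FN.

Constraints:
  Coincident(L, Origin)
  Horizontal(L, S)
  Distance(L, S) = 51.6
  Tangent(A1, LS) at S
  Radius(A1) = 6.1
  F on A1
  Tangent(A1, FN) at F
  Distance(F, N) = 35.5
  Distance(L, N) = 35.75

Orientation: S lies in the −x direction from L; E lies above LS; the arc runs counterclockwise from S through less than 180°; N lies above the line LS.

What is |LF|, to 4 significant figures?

47.22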